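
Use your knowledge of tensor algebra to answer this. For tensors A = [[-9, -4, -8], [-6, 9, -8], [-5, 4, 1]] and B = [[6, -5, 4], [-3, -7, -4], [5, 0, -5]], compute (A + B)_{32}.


Tensor addition is component-wise: (A + B)_{ij} = A_{ij} + B_{ij}.
A_{32} = 4
B_{32} = 0
(A + B)_{32} = 4 + 0 = 4

4


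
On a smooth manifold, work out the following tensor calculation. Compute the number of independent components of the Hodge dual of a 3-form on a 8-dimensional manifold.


The Hodge dual of a p-form on an n-dimensional manifold is an (n-p)-form.
n = 8, p = 3, so dual degree = 8 - 3 = 5
The number of components is C(n, n-p) = C(8, 5) = 56

56


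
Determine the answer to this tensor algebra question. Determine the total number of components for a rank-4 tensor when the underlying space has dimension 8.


The number of components of a rank-r tensor in d dimensions is d^r.
Here d = 8 and r = 4.
8^4 = 4096

4096


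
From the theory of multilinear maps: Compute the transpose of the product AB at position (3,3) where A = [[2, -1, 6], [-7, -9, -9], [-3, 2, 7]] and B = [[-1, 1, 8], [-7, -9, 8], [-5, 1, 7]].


(AB)^T_{ij} = (AB)_{ji} = sum_k A_{jk} B_{ki}.
For i=3, j=3 we need (AB)_{33}:
A_{31} * B_{13} = -3 * 8 = -24
A_{32} * B_{23} = 2 * 8 = 16
A_{33} * B_{33} = 7 * 7 = 49
Sum = -24 + 16 + 49 = 41

41


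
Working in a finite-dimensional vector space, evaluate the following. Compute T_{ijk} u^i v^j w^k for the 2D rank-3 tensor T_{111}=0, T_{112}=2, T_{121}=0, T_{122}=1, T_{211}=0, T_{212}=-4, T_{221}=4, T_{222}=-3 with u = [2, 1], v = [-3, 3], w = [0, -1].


S = sum over i,j,k of T_{ijk} u_i v_j w_k. Expanding all 8 terms:
T_{111}*u_1*v_1*w_1 = 0*2*-3*0 = 0  (running total: 0)
T_{112}*u_1*v_1*w_2 = 2*2*-3*-1 = 12  (running total: 12)
T_{121}*u_1*v_2*w_1 = 0*2*3*0 = 0  (running total: 12)
T_{122}*u_1*v_2*w_2 = 1*2*3*-1 = -6  (running total: 6)
T_{211}*u_2*v_1*w_1 = 0*1*-3*0 = 0  (running total: 6)
T_{212}*u_2*v_1*w_2 = -4*1*-3*-1 = -12  (running total: -6)
T_{221}*u_2*v_2*w_1 = 4*1*3*0 = 0  (running total: -6)
T_{222}*u_2*v_2*w_2 = -3*1*3*-1 = 9  (running total: 3)
S = 3

3


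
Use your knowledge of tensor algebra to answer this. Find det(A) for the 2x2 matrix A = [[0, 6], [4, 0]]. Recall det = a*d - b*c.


For a 2x2 matrix [[a, b], [c, d]], det = a*d - b*c.
a = 0, b = 6, c = 4, d = 0
a*d = 0 * 0 = 0
b*c = 6 * 4 = 24
det = 0 - 24 = -24

-24


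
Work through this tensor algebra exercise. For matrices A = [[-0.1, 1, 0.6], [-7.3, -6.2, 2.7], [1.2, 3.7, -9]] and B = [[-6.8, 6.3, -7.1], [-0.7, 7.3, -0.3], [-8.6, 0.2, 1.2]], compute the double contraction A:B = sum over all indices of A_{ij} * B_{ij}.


A:B = sum over all i,j of A_{ij} * B_{ij}.
Row 1: -0.1*-6.8=0.68, 1*6.3=6.3, 0.6*-7.1=-4.26 => row sum = 2.72
Row 2: -7.3*-0.7=5.11, -6.2*7.3=-45.26, 2.7*-0.3=-0.81 => row sum = -40.96
Row 3: 1.2*-8.6=-10.32, 3.7*0.2=0.74, -9*1.2=-10.8 => row sum = -20.38
Total = 2.72 + -40.96 + -20.38 = -58.62

-58.62


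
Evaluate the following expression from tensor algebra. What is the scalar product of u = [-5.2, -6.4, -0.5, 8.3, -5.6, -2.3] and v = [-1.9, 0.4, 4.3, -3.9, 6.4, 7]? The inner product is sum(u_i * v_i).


The inner product u . v = sum of u_i * v_i.
Term-by-term: -5.2 * -1.9, -6.4 * 0.4, -0.5 * 4.3, 8.3 * -3.9, -5.6 * 6.4, -2.3 * 7
Products: 9.88, -2.56, -2.15, -32.37, -35.84, -16.1
Sum = 9.88 + -2.56 + -2.15 + -32.37 + -35.84 + -16.1 = -79.14

-79.14


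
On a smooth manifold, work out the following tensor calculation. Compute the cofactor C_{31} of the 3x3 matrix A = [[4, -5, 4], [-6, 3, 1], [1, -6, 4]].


To find cofactor C_{31}, delete row 3 and column 1.
The resulting 2x2 submatrix is: [[-5, 4], [3, 1]]
Minor M_{31} = -5*1 - 4*3
  = -5 - 12 = -17
Sign = (-1)^(3+1) = (-1)^4 = 1
Cofactor C_{31} = 1 * -17 = -17

-17


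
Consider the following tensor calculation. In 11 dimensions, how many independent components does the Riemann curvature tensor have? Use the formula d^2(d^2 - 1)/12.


The Riemann tensor in d dimensions has d^2(d^2 - 1)/12 independent components.
d = 11, so d^2 = 121
d^2 - 1 = 120
d^2(d^2 - 1) = 121 * 120 = 14520
Divide by 12: 14520 / 12 = 1210

1210


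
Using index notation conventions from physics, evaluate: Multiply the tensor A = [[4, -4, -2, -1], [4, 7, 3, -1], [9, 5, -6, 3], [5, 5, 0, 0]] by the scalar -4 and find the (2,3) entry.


Scalar multiplication: (cA)_{ij} = c * A_{ij}.
c = -4
A_{23} = 3
(cA)_{23} = -4 * 3 = -12

-12


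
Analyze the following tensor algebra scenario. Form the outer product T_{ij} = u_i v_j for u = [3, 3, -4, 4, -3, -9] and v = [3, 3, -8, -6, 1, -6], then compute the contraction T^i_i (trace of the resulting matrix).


The outer product gives T_{ij} = u_i v_j.
The trace (contraction) is Tr(T) = sum_i T_{ii} = sum_i u_i v_i.
Diagonal entries:
T_{11} = u_1 * v_1 = 3 * 3 = 9
T_{22} = u_2 * v_2 = 3 * 3 = 9
T_{33} = u_3 * v_3 = -4 * -8 = 32
T_{44} = u_4 * v_4 = 4 * -6 = -24
T_{55} = u_5 * v_5 = -3 * 1 = -3
T_{66} = u_6 * v_6 = -9 * -6 = 54
Tr(T) = 9 + 9 + 32 + -24 + -3 + 54 = 77

77


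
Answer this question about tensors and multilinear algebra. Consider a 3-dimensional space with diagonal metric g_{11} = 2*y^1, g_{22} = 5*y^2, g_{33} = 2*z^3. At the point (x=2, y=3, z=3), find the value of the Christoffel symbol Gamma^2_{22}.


For a diagonal metric, Gamma^k_{ij} = (1/2) g^{kk} (dg_{ik}/dx_j + dg_{jk}/dx_i - dg_{ij}/dx_k).
The metric is diagonal, so g_{ab} = 0 for a != b.
At the given point: g_{11} = 6, g_{22} = 45, g_{33} = 54
g^{22} = 1/45
dg_{22}/dx_2 = dg_{22}/dx_2 = 30
dg_{22}/dx_2 = dg_{22}/dx_2 = 30
dg_{22}/dx_2 = dg_{22}/dx_2 = 30
Numerator = 30 + 30 - 30 = 30
Gamma^2_{22} = 30 / (2 * 45) = 1/3

1/3


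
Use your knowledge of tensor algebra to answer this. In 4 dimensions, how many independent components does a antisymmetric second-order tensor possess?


A antisymmetric rank-2 tensor in d dimensions has d(d-1)/2 independent components.
d = 4
d(d-1)/2 = 4 * 3 / 2 = 12 / 2 = 6

6


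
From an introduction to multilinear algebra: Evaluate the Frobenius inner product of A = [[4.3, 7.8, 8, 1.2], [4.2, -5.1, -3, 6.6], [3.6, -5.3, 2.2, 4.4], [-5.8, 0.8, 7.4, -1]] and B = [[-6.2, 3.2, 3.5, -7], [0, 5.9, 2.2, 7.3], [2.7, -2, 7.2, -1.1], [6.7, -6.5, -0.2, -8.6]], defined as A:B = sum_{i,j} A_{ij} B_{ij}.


A:B = sum over all i,j of A_{ij} * B_{ij}.
Row 1: 4.3*-6.2=-26.66, 7.8*3.2=24.96, 8*3.5=28, 1.2*-7=-8.4 => row sum = 17.9
Row 2: 4.2*0=0, -5.1*5.9=-30.09, -3*2.2=-6.6, 6.6*7.3=48.18 => row sum = 11.49
Row 3: 3.6*2.7=9.72, -5.3*-2=10.6, 2.2*7.2=15.84, 4.4*-1.1=-4.84 => row sum = 31.32
Row 4: -5.8*6.7=-38.86, 0.8*-6.5=-5.2, 7.4*-0.2=-1.48, -1*-8.6=8.6 => row sum = -36.94
Total = 17.9 + 11.49 + 31.32 + -36.94 = 23.77

23.77


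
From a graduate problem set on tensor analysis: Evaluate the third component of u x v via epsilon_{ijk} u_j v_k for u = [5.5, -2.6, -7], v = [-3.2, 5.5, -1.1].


(u x v)_3 = sum_{j,k} epsilon_{3jk} u_j v_k. Only permutations of (1,2,3) contribute; the two non-zero terms are:
eps_{312} u_1 v_2 = 1 * 5.5 * 5.5 = 30.25
eps_{321} u_2 v_1 = -1 * -2.6 * -3.2 = -8.32
(u x v)_3 = 21.93

21.93


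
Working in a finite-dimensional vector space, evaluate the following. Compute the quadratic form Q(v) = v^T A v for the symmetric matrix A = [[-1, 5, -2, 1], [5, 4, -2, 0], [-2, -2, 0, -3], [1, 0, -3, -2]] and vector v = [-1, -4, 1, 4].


First compute Av:
(Av)_1 = -1*-1 + 5*-4 + -2*1 + 1*4 = -17
(Av)_2 = 5*-1 + 4*-4 + -2*1 + 0*4 = -23
(Av)_3 = -2*-1 + -2*-4 + 0*1 + -3*4 = -2
(Av)_4 = 1*-1 + 0*-4 + -3*1 + -2*4 = -12
Av = [-17, -23, -2, -12]
Then v^T (Av) = -1*-17 + -4*-23 + 1*-2 + 4*-12
= 17 + 92 + -2 + -48 = 59

59


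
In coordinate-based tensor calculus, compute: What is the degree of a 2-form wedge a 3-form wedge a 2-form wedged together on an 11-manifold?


The degree of a wedge product is the sum of the degrees of the individual forms.
Degrees: 2, 3, 2
Total degree = 2 + 3 + 2 = 7

7


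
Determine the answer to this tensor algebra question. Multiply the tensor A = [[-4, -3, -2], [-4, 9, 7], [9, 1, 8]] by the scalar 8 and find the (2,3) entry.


Scalar multiplication: (cA)_{ij} = c * A_{ij}.
c = 8
A_{23} = 7
(cA)_{23} = 8 * 7 = 56

56


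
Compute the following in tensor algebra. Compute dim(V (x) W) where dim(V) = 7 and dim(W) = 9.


The dimension of a tensor product is the product of dimensions.
dim(V) = 7, dim(W) = 9
dim(V (x) W) = 7 * 9 = 63

63


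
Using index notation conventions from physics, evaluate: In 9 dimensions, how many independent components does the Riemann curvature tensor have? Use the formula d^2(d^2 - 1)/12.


The Riemann tensor in d dimensions has d^2(d^2 - 1)/12 independent components.
d = 9, so d^2 = 81
d^2 - 1 = 80
d^2(d^2 - 1) = 81 * 80 = 6480
Divide by 12: 6480 / 12 = 540

540


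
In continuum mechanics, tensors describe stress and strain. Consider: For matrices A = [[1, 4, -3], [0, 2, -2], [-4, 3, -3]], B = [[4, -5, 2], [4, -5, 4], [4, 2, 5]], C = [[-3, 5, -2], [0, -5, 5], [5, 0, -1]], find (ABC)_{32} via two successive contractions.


(ABC)_{32} = sum_m (AB)_{3m} C_{m2}. First compute row 3 of AB.
(AB)_{31} = -4*4 + 3*4 + -3*4 = -16
(AB)_{32} = -4*-5 + 3*-5 + -3*2 = -1
(AB)_{33} = -4*2 + 3*4 + -3*5 = -11
Now contract with column 2 of C:
(AB)_{31} * C_{12} = -16 * 5 = -80
(AB)_{32} * C_{22} = -1 * -5 = 5
(AB)_{33} * C_{32} = -11 * 0 = 0
(ABC)_{32} = -80 + 5 + 0 = -75

-75


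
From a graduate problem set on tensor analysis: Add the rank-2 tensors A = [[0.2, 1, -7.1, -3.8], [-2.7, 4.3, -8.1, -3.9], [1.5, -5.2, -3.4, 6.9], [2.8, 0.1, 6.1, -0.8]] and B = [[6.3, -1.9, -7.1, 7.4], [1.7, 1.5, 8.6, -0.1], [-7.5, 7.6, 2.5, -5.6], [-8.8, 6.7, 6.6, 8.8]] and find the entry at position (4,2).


Tensor addition is component-wise: (A + B)_{ij} = A_{ij} + B_{ij}.
A_{42} = 0.1
B_{42} = 6.7
(A + B)_{42} = 0.1 + 6.7 = 6.8

6.8


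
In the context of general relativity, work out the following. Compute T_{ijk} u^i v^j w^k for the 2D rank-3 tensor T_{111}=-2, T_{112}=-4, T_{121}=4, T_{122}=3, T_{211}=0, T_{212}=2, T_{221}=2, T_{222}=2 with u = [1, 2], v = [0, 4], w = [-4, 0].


S = sum over i,j,k of T_{ijk} u_i v_j w_k. Expanding all 8 terms:
T_{111}*u_1*v_1*w_1 = -2*1*0*-4 = 0  (running total: 0)
T_{112}*u_1*v_1*w_2 = -4*1*0*0 = 0  (running total: 0)
T_{121}*u_1*v_2*w_1 = 4*1*4*-4 = -64  (running total: -64)
T_{122}*u_1*v_2*w_2 = 3*1*4*0 = 0  (running total: -64)
T_{211}*u_2*v_1*w_1 = 0*2*0*-4 = 0  (running total: -64)
T_{212}*u_2*v_1*w_2 = 2*2*0*0 = 0  (running total: -64)
T_{221}*u_2*v_2*w_1 = 2*2*4*-4 = -64  (running total: -128)
T_{222}*u_2*v_2*w_2 = 2*2*4*0 = 0  (running total: -128)
S = -128

-128


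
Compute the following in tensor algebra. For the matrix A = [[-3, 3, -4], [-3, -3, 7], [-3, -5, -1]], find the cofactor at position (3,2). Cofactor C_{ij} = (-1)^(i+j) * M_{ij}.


To find cofactor C_{32}, delete row 3 and column 2.
The resulting 2x2 submatrix is: [[-3, -4], [-3, 7]]
Minor M_{32} = -3*7 - -4*-3
  = -21 - 12 = -33
Sign = (-1)^(3+2) = (-1)^5 = -1
Cofactor C_{32} = -1 * -33 = 33

33


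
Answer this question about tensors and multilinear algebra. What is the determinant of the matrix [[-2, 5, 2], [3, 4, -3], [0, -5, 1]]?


Expanding along the first row, det(A) = a11*M_11 - a12*M_12 + a13*M_13, where M_1j is the (1,j) minor.
Minor M_11 = 4*1 - -3*-5 = -11
Minor M_12 = 3*1 - -3*0 = 3
Minor M_13 = 3*-5 - 4*0 = -15
det = -2*(-11) - 5*(3) + 2*(-15)
    = 22 - 15 + -30
    = -23

-23


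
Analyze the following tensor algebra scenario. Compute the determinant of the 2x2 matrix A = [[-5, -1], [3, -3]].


For a 2x2 matrix [[a, b], [c, d]], det = a*d - b*c.
a = -5, b = -1, c = 3, d = -3
a*d = -5 * -3 = 15
b*c = -1 * 3 = -3
det = 15 - -3 = 18

18


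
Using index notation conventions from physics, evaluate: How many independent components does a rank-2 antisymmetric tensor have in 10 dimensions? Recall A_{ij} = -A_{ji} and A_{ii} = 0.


An antisymmetric rank-2 tensor satisfies A_{ij} = -A_{ji}, so diagonal entries are zero.
The independent components are the upper-triangular entries: C(n, 2) = n(n-1)/2.
n = 10
C(10, 2) = 10 * 9 / 2 = 90 / 2 = 45

45


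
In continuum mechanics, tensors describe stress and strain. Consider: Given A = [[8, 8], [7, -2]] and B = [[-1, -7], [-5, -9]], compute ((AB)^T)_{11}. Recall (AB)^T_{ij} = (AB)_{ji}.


(AB)^T_{ij} = (AB)_{ji} = sum_k A_{jk} B_{ki}.
For i=1, j=1 we need (AB)_{11}:
A_{11} * B_{11} = 8 * -1 = -8
A_{12} * B_{21} = 8 * -5 = -40
Sum = -8 + -40 = -48

-48


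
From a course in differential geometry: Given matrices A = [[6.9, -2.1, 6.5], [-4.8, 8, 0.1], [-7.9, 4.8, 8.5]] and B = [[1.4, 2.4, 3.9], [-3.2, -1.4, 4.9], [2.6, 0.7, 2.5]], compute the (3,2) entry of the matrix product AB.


(AB)_{ij} = sum_k A_{ik} B_{kj}.
For i=3, j=2:
A_{31} * B_{12} = -7.9 * 2.4 = -18.96
A_{32} * B_{22} = 4.8 * -1.4 = -6.72
A_{33} * B_{32} = 8.5 * 0.7 = 5.95
Sum = -18.96 + -6.72 + 5.95 = -19.73

-19.73


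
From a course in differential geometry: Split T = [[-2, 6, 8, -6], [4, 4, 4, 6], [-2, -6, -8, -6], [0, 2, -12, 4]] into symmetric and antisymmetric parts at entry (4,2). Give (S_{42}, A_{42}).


T_{42} = 2
T_{24} = 6
S_{42} = (2 + 6)/2 = 8/2 = 4
A_{42} = (2 - 6)/2 = -4/2 = -2
Check: S + A = 4 + -2 = 2 = T_{42}.

(4, -2)


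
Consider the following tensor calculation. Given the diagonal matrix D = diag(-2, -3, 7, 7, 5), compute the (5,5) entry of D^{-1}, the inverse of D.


For a diagonal matrix, the inverse has entries (D^{-1})_{ii} = 1/d_{ii}.
The diagonal entries are: d_{11} = -2, d_{22} = -3, d_{33} = 7, d_{44} = 7, d_{55} = 5
We need (D^{-1})_{55} = 1/d_{55} = 1/5 = 1/5

1/5


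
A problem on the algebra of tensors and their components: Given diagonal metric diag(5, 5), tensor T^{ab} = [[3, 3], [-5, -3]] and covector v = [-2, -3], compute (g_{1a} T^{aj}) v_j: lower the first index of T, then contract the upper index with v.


Step 1: lower the first index. For a diagonal metric, g_{ia} T^{aj} = g_{ii} T^{ij} (no sum on i).
g_{11} = 5
S_1{}^1 = 5 * T^{11} = 5 * 3 = 15
S_1{}^2 = 5 * T^{12} = 5 * 3 = 15
Step 2: contract S_1{}^j with v_j.
S_1{}^1 * v_1 = 15 * -2 = -30
S_1{}^2 * v_2 = 15 * -3 = -45
Result = -30 + -45 = -75

-75


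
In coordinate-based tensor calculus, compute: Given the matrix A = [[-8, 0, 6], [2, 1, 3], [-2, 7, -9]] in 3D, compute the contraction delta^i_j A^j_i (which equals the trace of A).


The contraction (trace) of a rank-2 tensor is the sum of its diagonal elements.
Diagonal entries: A[1,1] = -8, A[2,2] = 1, A[3,3] = -9
Tr(A) = -8 + 1 + -9 = -16

-16


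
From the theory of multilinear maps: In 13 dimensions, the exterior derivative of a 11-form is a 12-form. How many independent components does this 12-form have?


The exterior derivative of a p-form is a (p+1)-form.
Its number of independent components is C(n, p+1).
n = 13, p+1 = 12
C(13, 12) = 13

13


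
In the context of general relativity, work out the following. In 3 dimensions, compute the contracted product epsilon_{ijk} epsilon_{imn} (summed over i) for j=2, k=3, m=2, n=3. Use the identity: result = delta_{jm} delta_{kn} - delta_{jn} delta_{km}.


Using the identity: epsilon_{ijk} epsilon_{imn} = delta_{jm} delta_{kn} - delta_{jn} delta_{km}.
delta_{22} = 1
delta_{33} = 1
delta_{23} = 0
delta_{32} = 0
Result = 1 * 1 - 0 * 0 = 1 - 0 = 1

1


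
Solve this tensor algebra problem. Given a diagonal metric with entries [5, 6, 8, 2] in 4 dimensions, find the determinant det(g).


For a diagonal metric, the determinant is the product of diagonal entries.
Diagonal entries: 5, 6, 8, 2
det(g) = 5 * 6 * 8 * 2 = 480

480


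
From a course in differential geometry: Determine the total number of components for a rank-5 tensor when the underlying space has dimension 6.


The number of components of a rank-r tensor in d dimensions is d^r.
Here d = 6 and r = 5.
6^5 = 7776

7776


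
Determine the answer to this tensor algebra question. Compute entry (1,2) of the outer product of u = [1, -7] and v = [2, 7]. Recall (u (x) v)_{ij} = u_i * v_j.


The outer product entry T_{ij} = u_i * v_j.
We need i=1, j=2.
u_1 = 1, v_2 = 7
T_{1,2} = 1 * 7 = 7

7


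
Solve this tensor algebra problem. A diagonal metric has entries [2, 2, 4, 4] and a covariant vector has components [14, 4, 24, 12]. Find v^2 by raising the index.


To raise an index with a diagonal metric: v^i = v_i / g_{ii}.
For index 2: v_2 = 4, g_{22} = 2
v^2 = 4 / 2 = 2

2


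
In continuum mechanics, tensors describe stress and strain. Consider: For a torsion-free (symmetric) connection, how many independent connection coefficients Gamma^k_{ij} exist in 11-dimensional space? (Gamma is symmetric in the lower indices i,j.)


Christoffel symbols Gamma^k_{ij} are symmetric in i,j, so there are d * d(d+1)/2 independent symbols.
d = 11
d(d+1)/2 = 11 * 12 / 2 = 66
Total = 11 * 66 = 726

726


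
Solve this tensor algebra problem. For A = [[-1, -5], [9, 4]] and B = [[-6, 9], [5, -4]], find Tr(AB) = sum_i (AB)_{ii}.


Tr(AB) = sum_i (AB)_{ii} where (AB)_{ii} = sum_k A_{ik} B_{ki}.
(AB)_{11} = -1*-6 + -5*5 = -19
(AB)_{22} = 9*9 + 4*-4 = 65
Tr(AB) = -19 + 65 = 46

46


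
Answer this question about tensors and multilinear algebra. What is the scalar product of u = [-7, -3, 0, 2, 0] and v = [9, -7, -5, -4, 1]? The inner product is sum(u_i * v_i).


The inner product u . v = sum of u_i * v_i.
Term-by-term: -7 * 9, -3 * -7, 0 * -5, 2 * -4, 0 * 1
Products: -63, 21, 0, -8, 0
Sum = -63 + 21 + 0 + -8 + 0 = -50

-50


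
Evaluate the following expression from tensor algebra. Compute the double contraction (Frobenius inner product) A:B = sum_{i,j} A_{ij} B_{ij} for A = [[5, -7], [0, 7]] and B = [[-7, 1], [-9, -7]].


A:B = sum over all i,j of A_{ij} * B_{ij}.
Row 1: 5*-7=-35, -7*1=-7 => row sum = -42
Row 2: 0*-9=0, 7*-7=-49 => row sum = -49
Total = -42 + -49 = -91

-91


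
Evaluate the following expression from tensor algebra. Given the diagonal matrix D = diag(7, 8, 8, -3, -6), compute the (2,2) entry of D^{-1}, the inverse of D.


For a diagonal matrix, the inverse has entries (D^{-1})_{ii} = 1/d_{ii}.
The diagonal entries are: d_{11} = 7, d_{22} = 8, d_{33} = 8, d_{44} = -3, d_{55} = -6
We need (D^{-1})_{22} = 1/d_{22} = 1/8 = 1/8

1/8


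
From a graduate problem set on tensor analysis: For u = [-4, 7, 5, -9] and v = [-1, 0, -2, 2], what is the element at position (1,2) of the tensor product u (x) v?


The outer product entry T_{ij} = u_i * v_j.
We need i=1, j=2.
u_1 = -4, v_2 = 0
T_{1,2} = -4 * 0 = 0

0


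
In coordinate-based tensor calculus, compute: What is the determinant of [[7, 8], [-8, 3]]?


For a 2x2 matrix [[a, b], [c, d]], det = a*d - b*c.
a = 7, b = 8, c = -8, d = 3
a*d = 7 * 3 = 21
b*c = 8 * -8 = -64
det = 21 - -64 = 85

85


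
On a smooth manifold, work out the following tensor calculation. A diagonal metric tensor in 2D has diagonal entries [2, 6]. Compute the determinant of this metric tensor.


For a diagonal metric, the determinant is the product of diagonal entries.
Diagonal entries: 2, 6
det(g) = 2 * 6 = 12

12


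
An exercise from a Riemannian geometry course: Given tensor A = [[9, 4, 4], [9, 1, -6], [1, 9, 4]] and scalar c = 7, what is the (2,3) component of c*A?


Scalar multiplication: (cA)_{ij} = c * A_{ij}.
c = 7
A_{23} = -6
(cA)_{23} = 7 * -6 = -42

-42


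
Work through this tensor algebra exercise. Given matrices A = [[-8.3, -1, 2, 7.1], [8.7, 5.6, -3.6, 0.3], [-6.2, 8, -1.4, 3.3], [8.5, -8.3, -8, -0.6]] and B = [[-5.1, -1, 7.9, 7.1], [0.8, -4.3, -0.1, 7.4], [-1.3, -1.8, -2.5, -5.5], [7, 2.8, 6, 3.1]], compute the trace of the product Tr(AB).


Tr(AB) = sum_i (AB)_{ii} where (AB)_{ii} = sum_k A_{ik} B_{ki}.
(AB)_{11} = -8.3*-5.1 + -1*0.8 + 2*-1.3 + 7.1*7 = 88.63
(AB)_{22} = 8.7*-1 + 5.6*-4.3 + -3.6*-1.8 + 0.3*2.8 = -25.46
(AB)_{33} = -6.2*7.9 + 8*-0.1 + -1.4*-2.5 + 3.3*6 = -26.48
(AB)_{44} = 8.5*7.1 + -8.3*7.4 + -8*-5.5 + -0.6*3.1 = 41.07
Tr(AB) = 88.63 + -25.46 + -26.48 + 41.07 = 77.76

77.76


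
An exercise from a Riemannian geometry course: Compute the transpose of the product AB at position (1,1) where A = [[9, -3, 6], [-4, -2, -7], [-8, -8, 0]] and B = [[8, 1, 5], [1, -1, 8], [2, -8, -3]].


(AB)^T_{ij} = (AB)_{ji} = sum_k A_{jk} B_{ki}.
For i=1, j=1 we need (AB)_{11}:
A_{11} * B_{11} = 9 * 8 = 72
A_{12} * B_{21} = -3 * 1 = -3
A_{13} * B_{31} = 6 * 2 = 12
Sum = 72 + -3 + 12 = 81

81


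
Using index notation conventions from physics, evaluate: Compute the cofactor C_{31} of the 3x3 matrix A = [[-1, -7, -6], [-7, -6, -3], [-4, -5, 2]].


To find cofactor C_{31}, delete row 3 and column 1.
The resulting 2x2 submatrix is: [[-7, -6], [-6, -3]]
Minor M_{31} = -7*-3 - -6*-6
  = 21 - 36 = -15
Sign = (-1)^(3+1) = (-1)^4 = 1
Cofactor C_{31} = 1 * -15 = -15

-15


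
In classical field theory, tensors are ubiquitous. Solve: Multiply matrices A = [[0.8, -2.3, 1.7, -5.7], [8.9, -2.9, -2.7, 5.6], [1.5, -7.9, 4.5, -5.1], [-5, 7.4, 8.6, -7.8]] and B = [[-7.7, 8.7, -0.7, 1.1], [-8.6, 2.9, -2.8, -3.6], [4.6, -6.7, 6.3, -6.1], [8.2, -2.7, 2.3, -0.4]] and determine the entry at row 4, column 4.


(AB)_{ij} = sum_k A_{ik} B_{kj}.
For i=4, j=4:
A_{41} * B_{14} = -5 * 1.1 = -5.5
A_{42} * B_{24} = 7.4 * -3.6 = -26.64
A_{43} * B_{34} = 8.6 * -6.1 = -52.46
A_{44} * B_{44} = -7.8 * -0.4 = 3.12
Sum = -5.5 + -26.64 + -52.46 + 3.12 = -81.48

-81.48


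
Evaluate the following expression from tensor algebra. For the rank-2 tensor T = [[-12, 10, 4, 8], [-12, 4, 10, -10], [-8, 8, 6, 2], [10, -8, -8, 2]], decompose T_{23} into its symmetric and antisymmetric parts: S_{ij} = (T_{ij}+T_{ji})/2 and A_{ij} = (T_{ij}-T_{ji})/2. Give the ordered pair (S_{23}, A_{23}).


T_{23} = 10
T_{32} = 8
S_{23} = (10 + 8)/2 = 18/2 = 9
A_{23} = (10 - 8)/2 = 2/2 = 1
Check: S + A = 9 + 1 = 10 = T_{23}.

(9, 1)


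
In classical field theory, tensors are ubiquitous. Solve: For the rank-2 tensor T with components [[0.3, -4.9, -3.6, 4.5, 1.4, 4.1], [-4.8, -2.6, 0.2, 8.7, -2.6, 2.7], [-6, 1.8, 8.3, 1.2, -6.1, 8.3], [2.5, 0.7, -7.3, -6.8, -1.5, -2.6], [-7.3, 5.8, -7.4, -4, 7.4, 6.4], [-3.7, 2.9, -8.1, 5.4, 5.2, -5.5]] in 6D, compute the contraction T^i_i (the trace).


The contraction (trace) of a rank-2 tensor is the sum of its diagonal elements.
Diagonal entries: A[1,1] = 0.3, A[2,2] = -2.6, A[3,3] = 8.3, A[4,4] = -6.8, A[5,5] = 7.4, A[6,6] = -5.5
Tr(A) = 0.3 + -2.6 + 8.3 + -6.8 + 7.4 + -5.5 = 1.1

1.1


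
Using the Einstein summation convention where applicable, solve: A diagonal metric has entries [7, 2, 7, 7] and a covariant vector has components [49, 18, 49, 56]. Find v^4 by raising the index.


To raise an index with a diagonal metric: v^i = v_i / g_{ii}.
For index 4: v_4 = 56, g_{44} = 7
v^4 = 56 / 7 = 8

8


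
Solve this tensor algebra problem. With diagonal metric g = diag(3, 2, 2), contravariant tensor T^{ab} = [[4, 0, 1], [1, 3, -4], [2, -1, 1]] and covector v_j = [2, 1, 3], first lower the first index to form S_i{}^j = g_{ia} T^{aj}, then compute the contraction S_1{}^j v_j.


Step 1: lower the first index. For a diagonal metric, g_{ia} T^{aj} = g_{ii} T^{ij} (no sum on i).
g_{11} = 3
S_1{}^1 = 3 * T^{11} = 3 * 4 = 12
S_1{}^2 = 3 * T^{12} = 3 * 0 = 0
S_1{}^3 = 3 * T^{13} = 3 * 1 = 3
Step 2: contract S_1{}^j with v_j.
S_1{}^1 * v_1 = 12 * 2 = 24
S_1{}^2 * v_2 = 0 * 1 = 0
S_1{}^3 * v_3 = 3 * 3 = 9
Result = 24 + 0 + 9 = 33

33


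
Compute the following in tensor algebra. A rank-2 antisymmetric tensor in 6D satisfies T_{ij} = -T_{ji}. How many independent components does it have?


An antisymmetric rank-2 tensor satisfies A_{ij} = -A_{ji}, so diagonal entries are zero.
The independent components are the upper-triangular entries: C(n, 2) = n(n-1)/2.
n = 6
C(6, 2) = 6 * 5 / 2 = 30 / 2 = 15

15


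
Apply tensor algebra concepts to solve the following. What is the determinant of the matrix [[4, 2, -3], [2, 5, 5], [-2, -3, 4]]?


Expanding along the first row, det(A) = a11*M_11 - a12*M_12 + a13*M_13, where M_1j is the (1,j) minor.
Minor M_11 = 5*4 - 5*-3 = 35
Minor M_12 = 2*4 - 5*-2 = 18
Minor M_13 = 2*-3 - 5*-2 = 4
det = 4*(35) - 2*(18) + -3*(4)
    = 140 - 36 + -12
    = 92

92


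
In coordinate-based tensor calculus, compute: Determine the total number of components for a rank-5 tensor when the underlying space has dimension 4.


The number of components of a rank-r tensor in d dimensions is d^r.
Here d = 4 and r = 5.
4^5 = 1024

1024


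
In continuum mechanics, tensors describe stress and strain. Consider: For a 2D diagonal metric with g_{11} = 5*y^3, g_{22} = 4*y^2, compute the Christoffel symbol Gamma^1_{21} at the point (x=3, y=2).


For a diagonal metric, Gamma^k_{ij} = (1/2) g^{kk} (dg_{ik}/dx_j + dg_{jk}/dx_i - dg_{ij}/dx_k).
The metric is diagonal, so g_{ab} = 0 for a != b.
At the given point: g_{11} = 40, g_{22} = 16
g^{11} = 1/40
dg_{21}/dx_1 = 0 (off-diagonal)
dg_{11}/dx_2 = dg_{11}/dx_2 = 60
dg_{21}/dx_1 = 0 (off-diagonal)
Numerator = 0 + 60 - 0 = 60
Gamma^1_{21} = 60 / (2 * 40) = 3/4

3/4


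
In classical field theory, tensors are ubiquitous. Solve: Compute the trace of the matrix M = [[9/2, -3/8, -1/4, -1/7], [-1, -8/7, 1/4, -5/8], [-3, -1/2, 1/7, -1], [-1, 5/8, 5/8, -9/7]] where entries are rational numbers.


The trace is the sum of diagonal entries.
Diagonal: M[1,1] = 9/2, M[2,2] = -8/7, M[3,3] = 1/7, M[4,4] = -9/7
Tr(M) = 9/2 + -8/7 + 1/7 + -9/7
Computing step by step:
After adding M[1,1]: 9/2
After adding M[2,2]: 47/14
After adding M[3,3]: 7/2
After adding M[4,4]: 31/14
Tr(M) = 31/14

31/14


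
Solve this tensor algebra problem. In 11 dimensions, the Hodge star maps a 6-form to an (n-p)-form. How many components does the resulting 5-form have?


The Hodge dual of a p-form on an n-dimensional manifold is an (n-p)-form.
n = 11, p = 6, so dual degree = 11 - 6 = 5
The number of components is C(n, n-p) = C(11, 5) = 462

462


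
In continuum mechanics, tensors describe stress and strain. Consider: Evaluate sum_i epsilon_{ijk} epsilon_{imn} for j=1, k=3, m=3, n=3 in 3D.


Using the identity: epsilon_{ijk} epsilon_{imn} = delta_{jm} delta_{kn} - delta_{jn} delta_{km}.
delta_{13} = 0
delta_{33} = 1
delta_{13} = 0
delta_{33} = 1
Result = 0 * 1 - 0 * 1 = 0 - 0 = 0

0


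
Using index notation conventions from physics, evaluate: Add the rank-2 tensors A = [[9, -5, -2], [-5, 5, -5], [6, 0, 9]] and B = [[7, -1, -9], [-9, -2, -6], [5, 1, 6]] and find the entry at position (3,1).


Tensor addition is component-wise: (A + B)_{ij} = A_{ij} + B_{ij}.
A_{31} = 6
B_{31} = 5
(A + B)_{31} = 6 + 5 = 11

11


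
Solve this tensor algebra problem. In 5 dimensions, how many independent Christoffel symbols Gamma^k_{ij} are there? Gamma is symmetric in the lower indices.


Christoffel symbols Gamma^k_{ij} are symmetric in i,j, so there are d * d(d+1)/2 independent symbols.
d = 5
d(d+1)/2 = 5 * 6 / 2 = 15
Total = 5 * 15 = 75

75


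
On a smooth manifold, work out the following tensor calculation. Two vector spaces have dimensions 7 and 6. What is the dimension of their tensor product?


The dimension of a tensor product is the product of dimensions.
dim(V) = 7, dim(W) = 6
dim(V (x) W) = 7 * 6 = 42

42


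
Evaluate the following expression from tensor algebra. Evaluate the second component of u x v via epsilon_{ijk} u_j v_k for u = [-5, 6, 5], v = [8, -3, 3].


(u x v)_2 = sum_{j,k} epsilon_{2jk} u_j v_k. Only permutations of (1,2,3) contribute; the two non-zero terms are:
eps_{213} u_1 v_3 = -1 * -5 * 3 = 15
eps_{231} u_3 v_1 = 1 * 5 * 8 = 40
(u x v)_2 = 55

55


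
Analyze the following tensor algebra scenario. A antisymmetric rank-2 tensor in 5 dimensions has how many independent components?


A antisymmetric rank-2 tensor in d dimensions has d(d-1)/2 independent components.
d = 5
d(d-1)/2 = 5 * 4 / 2 = 20 / 2 = 10

10


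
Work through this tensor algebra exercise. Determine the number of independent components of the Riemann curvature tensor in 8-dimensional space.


The Riemann tensor in d dimensions has d^2(d^2 - 1)/12 independent components.
d = 8, so d^2 = 64
d^2 - 1 = 63
d^2(d^2 - 1) = 64 * 63 = 4032
Divide by 12: 4032 / 12 = 336

336


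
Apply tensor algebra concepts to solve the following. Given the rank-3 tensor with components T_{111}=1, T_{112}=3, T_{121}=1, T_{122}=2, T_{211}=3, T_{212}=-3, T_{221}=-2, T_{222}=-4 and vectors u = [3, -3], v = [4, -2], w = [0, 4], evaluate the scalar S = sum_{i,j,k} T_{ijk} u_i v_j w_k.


S = sum over i,j,k of T_{ijk} u_i v_j w_k. Expanding all 8 terms:
T_{111}*u_1*v_1*w_1 = 1*3*4*0 = 0  (running total: 0)
T_{112}*u_1*v_1*w_2 = 3*3*4*4 = 144  (running total: 144)
T_{121}*u_1*v_2*w_1 = 1*3*-2*0 = 0  (running total: 144)
T_{122}*u_1*v_2*w_2 = 2*3*-2*4 = -48  (running total: 96)
T_{211}*u_2*v_1*w_1 = 3*-3*4*0 = 0  (running total: 96)
T_{212}*u_2*v_1*w_2 = -3*-3*4*4 = 144  (running total: 240)
T_{221}*u_2*v_2*w_1 = -2*-3*-2*0 = 0  (running total: 240)
T_{222}*u_2*v_2*w_2 = -4*-3*-2*4 = -96  (running total: 144)
S = 144

144


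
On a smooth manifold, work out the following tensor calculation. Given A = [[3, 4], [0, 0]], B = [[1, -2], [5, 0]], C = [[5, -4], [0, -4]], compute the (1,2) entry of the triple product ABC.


(ABC)_{12} = sum_m (AB)_{1m} C_{m2}. First compute row 1 of AB.
(AB)_{11} = 3*1 + 4*5 = 23
(AB)_{12} = 3*-2 + 4*0 = -6
Now contract with column 2 of C:
(AB)_{11} * C_{12} = 23 * -4 = -92
(AB)_{12} * C_{22} = -6 * -4 = 24
(ABC)_{12} = -92 + 24 = -68

-68


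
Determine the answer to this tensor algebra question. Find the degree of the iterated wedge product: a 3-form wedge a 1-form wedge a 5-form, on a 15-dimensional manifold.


The degree of a wedge product is the sum of the degrees of the individual forms.
Degrees: 3, 1, 5
Total degree = 3 + 1 + 5 = 9

9


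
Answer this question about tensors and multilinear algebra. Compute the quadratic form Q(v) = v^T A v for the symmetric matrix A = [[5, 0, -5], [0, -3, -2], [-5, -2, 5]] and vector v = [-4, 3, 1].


First compute Av:
(Av)_1 = 5*-4 + 0*3 + -5*1 = -25
(Av)_2 = 0*-4 + -3*3 + -2*1 = -11
(Av)_3 = -5*-4 + -2*3 + 5*1 = 19
Av = [-25, -11, 19]
Then v^T (Av) = -4*-25 + 3*-11 + 1*19
= 100 + -33 + 19 = 86

86


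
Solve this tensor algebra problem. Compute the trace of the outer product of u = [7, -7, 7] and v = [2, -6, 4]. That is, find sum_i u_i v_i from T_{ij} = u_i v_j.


The outer product gives T_{ij} = u_i v_j.
The trace (contraction) is Tr(T) = sum_i T_{ii} = sum_i u_i v_i.
Diagonal entries:
T_{11} = u_1 * v_1 = 7 * 2 = 14
T_{22} = u_2 * v_2 = -7 * -6 = 42
T_{33} = u_3 * v_3 = 7 * 4 = 28
Tr(T) = 14 + 42 + 28 = 84

84


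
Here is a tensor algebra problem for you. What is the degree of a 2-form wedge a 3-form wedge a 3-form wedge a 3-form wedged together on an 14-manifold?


The degree of a wedge product is the sum of the degrees of the individual forms.
Degrees: 2, 3, 3, 3
Total degree = 2 + 3 + 3 + 3 = 11

11


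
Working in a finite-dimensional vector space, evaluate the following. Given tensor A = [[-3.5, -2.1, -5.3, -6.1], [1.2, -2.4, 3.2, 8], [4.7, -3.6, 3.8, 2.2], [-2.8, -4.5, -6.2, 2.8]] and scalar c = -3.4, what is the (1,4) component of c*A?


Scalar multiplication: (cA)_{ij} = c * A_{ij}.
c = -3.4
A_{14} = -6.1
(cA)_{14} = -3.4 * -6.1 = 20.74

20.74


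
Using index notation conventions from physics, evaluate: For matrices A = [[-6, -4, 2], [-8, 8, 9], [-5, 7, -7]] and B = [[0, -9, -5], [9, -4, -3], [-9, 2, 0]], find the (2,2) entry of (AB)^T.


(AB)^T_{ij} = (AB)_{ji} = sum_k A_{jk} B_{ki}.
For i=2, j=2 we need (AB)_{22}:
A_{21} * B_{12} = -8 * -9 = 72
A_{22} * B_{22} = 8 * -4 = -32
A_{23} * B_{32} = 9 * 2 = 18
Sum = 72 + -32 + 18 = 58

58


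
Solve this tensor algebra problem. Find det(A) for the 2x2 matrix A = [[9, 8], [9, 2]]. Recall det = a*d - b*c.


For a 2x2 matrix [[a, b], [c, d]], det = a*d - b*c.
a = 9, b = 8, c = 9, d = 2
a*d = 9 * 2 = 18
b*c = 8 * 9 = 72
det = 18 - 72 = -54

-54


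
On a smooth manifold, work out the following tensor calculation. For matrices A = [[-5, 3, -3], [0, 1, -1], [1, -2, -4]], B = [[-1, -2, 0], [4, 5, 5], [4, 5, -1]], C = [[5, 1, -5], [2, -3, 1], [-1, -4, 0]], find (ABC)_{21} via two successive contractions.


(ABC)_{21} = sum_m (AB)_{2m} C_{m1}. First compute row 2 of AB.
(AB)_{21} = 0*-1 + 1*4 + -1*4 = 0
(AB)_{22} = 0*-2 + 1*5 + -1*5 = 0
(AB)_{23} = 0*0 + 1*5 + -1*-1 = 6
Now contract with column 1 of C:
(AB)_{21} * C_{11} = 0 * 5 = 0
(AB)_{22} * C_{21} = 0 * 2 = 0
(AB)_{23} * C_{31} = 6 * -1 = -6
(ABC)_{21} = 0 + 0 + -6 = -6

-6


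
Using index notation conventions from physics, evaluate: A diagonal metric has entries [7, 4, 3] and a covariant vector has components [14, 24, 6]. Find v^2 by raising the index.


To raise an index with a diagonal metric: v^i = v_i / g_{ii}.
For index 2: v_2 = 24, g_{22} = 4
v^2 = 24 / 4 = 6

6


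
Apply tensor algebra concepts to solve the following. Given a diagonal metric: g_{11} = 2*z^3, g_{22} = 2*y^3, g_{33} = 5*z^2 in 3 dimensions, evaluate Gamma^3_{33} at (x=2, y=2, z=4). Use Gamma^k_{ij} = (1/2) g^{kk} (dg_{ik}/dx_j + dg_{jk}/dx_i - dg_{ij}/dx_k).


For a diagonal metric, Gamma^k_{ij} = (1/2) g^{kk} (dg_{ik}/dx_j + dg_{jk}/dx_i - dg_{ij}/dx_k).
The metric is diagonal, so g_{ab} = 0 for a != b.
At the given point: g_{11} = 128, g_{22} = 16, g_{33} = 80
g^{33} = 1/80
dg_{33}/dx_3 = dg_{33}/dx_3 = 40
dg_{33}/dx_3 = dg_{33}/dx_3 = 40
dg_{33}/dx_3 = dg_{33}/dx_3 = 40
Numerator = 40 + 40 - 40 = 40
Gamma^3_{33} = 40 / (2 * 80) = 1/4

1/4


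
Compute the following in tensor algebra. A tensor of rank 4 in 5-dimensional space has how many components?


The number of components of a rank-r tensor in d dimensions is d^r.
Here d = 5 and r = 4.
5^4 = 625

625


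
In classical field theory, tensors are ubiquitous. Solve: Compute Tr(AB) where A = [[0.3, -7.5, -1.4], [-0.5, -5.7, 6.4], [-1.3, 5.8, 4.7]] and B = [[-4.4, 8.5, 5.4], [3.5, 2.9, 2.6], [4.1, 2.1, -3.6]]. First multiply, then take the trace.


Tr(AB) = sum_i (AB)_{ii} where (AB)_{ii} = sum_k A_{ik} B_{ki}.
(AB)_{11} = 0.3*-4.4 + -7.5*3.5 + -1.4*4.1 = -33.31
(AB)_{22} = -0.5*8.5 + -5.7*2.9 + 6.4*2.1 = -7.34
(AB)_{33} = -1.3*5.4 + 5.8*2.6 + 4.7*-3.6 = -8.86
Tr(AB) = -33.31 + -7.34 + -8.86 = -49.51

-49.51


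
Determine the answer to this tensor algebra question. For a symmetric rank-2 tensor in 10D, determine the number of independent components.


A symmetric rank-2 tensor in d dimensions has d(d+1)/2 independent components.
d = 10
d(d+1)/2 = 10 * 11 / 2 = 110 / 2 = 55

55


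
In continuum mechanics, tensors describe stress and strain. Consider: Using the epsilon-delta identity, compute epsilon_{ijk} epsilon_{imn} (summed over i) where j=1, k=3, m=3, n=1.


Using the identity: epsilon_{ijk} epsilon_{imn} = delta_{jm} delta_{kn} - delta_{jn} delta_{km}.
delta_{13} = 0
delta_{31} = 0
delta_{11} = 1
delta_{33} = 1
Result = 0 * 0 - 1 * 1 = 0 - 1 = -1

-1


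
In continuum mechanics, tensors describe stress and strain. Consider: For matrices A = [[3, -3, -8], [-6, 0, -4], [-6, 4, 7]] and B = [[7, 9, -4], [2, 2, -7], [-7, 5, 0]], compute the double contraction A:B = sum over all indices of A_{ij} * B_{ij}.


A:B = sum over all i,j of A_{ij} * B_{ij}.
Row 1: 3*7=21, -3*9=-27, -8*-4=32 => row sum = 26
Row 2: -6*2=-12, 0*2=0, -4*-7=28 => row sum = 16
Row 3: -6*-7=42, 4*5=20, 7*0=0 => row sum = 62
Total = 26 + 16 + 62 = 104

104


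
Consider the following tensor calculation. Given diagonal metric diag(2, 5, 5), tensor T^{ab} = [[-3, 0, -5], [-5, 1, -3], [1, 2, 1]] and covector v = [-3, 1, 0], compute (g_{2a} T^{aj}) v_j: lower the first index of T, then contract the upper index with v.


Step 1: lower the first index. For a diagonal metric, g_{ia} T^{aj} = g_{ii} T^{ij} (no sum on i).
g_{22} = 5
S_2{}^1 = 5 * T^{21} = 5 * -5 = -25
S_2{}^2 = 5 * T^{22} = 5 * 1 = 5
S_2{}^3 = 5 * T^{23} = 5 * -3 = -15
Step 2: contract S_2{}^j with v_j.
S_2{}^1 * v_1 = -25 * -3 = 75
S_2{}^2 * v_2 = 5 * 1 = 5
S_2{}^3 * v_3 = -15 * 0 = 0
Result = 75 + 5 + 0 = 80

80


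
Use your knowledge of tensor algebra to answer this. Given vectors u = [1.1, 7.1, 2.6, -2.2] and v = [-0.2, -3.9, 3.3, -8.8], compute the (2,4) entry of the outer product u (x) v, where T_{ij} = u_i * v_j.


The outer product entry T_{ij} = u_i * v_j.
We need i=2, j=4.
u_2 = 7.1, v_4 = -8.8
T_{2,4} = 7.1 * -8.8 = -62.48

-62.48


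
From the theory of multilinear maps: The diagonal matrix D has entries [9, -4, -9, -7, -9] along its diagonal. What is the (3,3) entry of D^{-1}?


For a diagonal matrix, the inverse has entries (D^{-1})_{ii} = 1/d_{ii}.
The diagonal entries are: d_{11} = 9, d_{22} = -4, d_{33} = -9, d_{44} = -7, d_{55} = -9
We need (D^{-1})_{33} = 1/d_{33} = 1/-9 = -1/9

-1/9


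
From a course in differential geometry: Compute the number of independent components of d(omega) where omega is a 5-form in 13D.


The exterior derivative of a p-form is a (p+1)-form.
Its number of independent components is C(n, p+1).
n = 13, p+1 = 6
C(13, 6) = 1716

1716


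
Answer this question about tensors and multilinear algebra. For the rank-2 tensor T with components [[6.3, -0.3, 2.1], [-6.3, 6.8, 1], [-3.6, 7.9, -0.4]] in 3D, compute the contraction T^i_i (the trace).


The contraction (trace) of a rank-2 tensor is the sum of its diagonal elements.
Diagonal entries: A[1,1] = 6.3, A[2,2] = 6.8, A[3,3] = -0.4
Tr(A) = 6.3 + 6.8 + -0.4 = 12.7

12.7


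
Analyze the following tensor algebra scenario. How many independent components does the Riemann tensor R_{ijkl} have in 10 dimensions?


The Riemann tensor in d dimensions has d^2(d^2 - 1)/12 independent components.
d = 10, so d^2 = 100
d^2 - 1 = 99
d^2(d^2 - 1) = 100 * 99 = 9900
Divide by 12: 9900 / 12 = 825

825


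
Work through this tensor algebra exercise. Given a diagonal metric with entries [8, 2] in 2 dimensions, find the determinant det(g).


For a diagonal metric, the determinant is the product of diagonal entries.
Diagonal entries: 8, 2
det(g) = 8 * 2 = 16

16


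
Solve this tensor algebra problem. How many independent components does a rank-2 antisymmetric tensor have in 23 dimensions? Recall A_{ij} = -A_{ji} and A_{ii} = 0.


An antisymmetric rank-2 tensor satisfies A_{ij} = -A_{ji}, so diagonal entries are zero.
The independent components are the upper-triangular entries: C(n, 2) = n(n-1)/2.
n = 23
C(23, 2) = 23 * 22 / 2 = 506 / 2 = 253

253


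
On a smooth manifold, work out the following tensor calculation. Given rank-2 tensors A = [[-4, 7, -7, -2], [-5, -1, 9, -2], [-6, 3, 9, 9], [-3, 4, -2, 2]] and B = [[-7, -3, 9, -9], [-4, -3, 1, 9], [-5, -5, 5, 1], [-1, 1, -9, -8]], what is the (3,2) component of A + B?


Tensor addition is component-wise: (A + B)_{ij} = A_{ij} + B_{ij}.
A_{32} = 3
B_{32} = -5
(A + B)_{32} = 3 + -5 = -2

-2


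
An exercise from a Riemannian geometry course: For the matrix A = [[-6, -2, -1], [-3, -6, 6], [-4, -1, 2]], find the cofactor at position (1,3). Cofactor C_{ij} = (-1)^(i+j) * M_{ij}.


To find cofactor C_{13}, delete row 1 and column 3.
The resulting 2x2 submatrix is: [[-3, -6], [-4, -1]]
Minor M_{13} = -3*-1 - -6*-4
  = 3 - 24 = -21
Sign = (-1)^(1+3) = (-1)^4 = 1
Cofactor C_{13} = 1 * -21 = -21

-21


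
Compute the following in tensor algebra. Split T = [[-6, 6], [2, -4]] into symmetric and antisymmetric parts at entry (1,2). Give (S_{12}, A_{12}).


T_{12} = 6
T_{21} = 2
S_{12} = (6 + 2)/2 = 8/2 = 4
A_{12} = (6 - 2)/2 = 4/2 = 2
Check: S + A = 4 + 2 = 6 = T_{12}.

(4, 2)


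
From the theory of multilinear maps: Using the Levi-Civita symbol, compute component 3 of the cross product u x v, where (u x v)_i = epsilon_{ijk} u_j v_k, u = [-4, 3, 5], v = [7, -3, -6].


(u x v)_3 = sum_{j,k} epsilon_{3jk} u_j v_k. Only permutations of (1,2,3) contribute; the two non-zero terms are:
eps_{312} u_1 v_2 = 1 * -4 * -3 = 12
eps_{321} u_2 v_1 = -1 * 3 * 7 = -21
(u x v)_3 = -9

-9


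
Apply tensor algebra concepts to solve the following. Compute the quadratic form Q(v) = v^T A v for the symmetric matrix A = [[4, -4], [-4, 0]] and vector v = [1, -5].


First compute Av:
(Av)_1 = 4*1 + -4*-5 = 24
(Av)_2 = -4*1 + 0*-5 = -4
Av = [24, -4]
Then v^T (Av) = 1*24 + -5*-4
= 24 + 20 = 44

44
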